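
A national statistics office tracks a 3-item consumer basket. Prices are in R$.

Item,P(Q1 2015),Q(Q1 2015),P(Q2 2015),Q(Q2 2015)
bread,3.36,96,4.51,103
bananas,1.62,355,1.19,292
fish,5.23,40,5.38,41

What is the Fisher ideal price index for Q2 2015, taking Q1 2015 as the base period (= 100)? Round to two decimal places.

Laspeyres component (base-period weights):
ΣP(Q2 2015)Q(Q1 2015) = 4.51×96 + 1.19×355 + 5.38×40 = 432.96 + 422.45 + 215.2 = 1070.61
ΣP(Q1 2015)Q(Q1 2015) = 3.36×96 + 1.62×355 + 5.23×40 = 322.56 + 575.1 + 209.2 = 1106.86
L = 1070.61 / 1106.86 × 100 = 96.7250
Paasche component (current-period weights):
ΣP(Q2 2015)Q(Q2 2015) = 4.51×103 + 1.19×292 + 5.38×41 = 464.53 + 347.48 + 220.58 = 1032.59
ΣP(Q1 2015)Q(Q2 2015) = 3.36×103 + 1.62×292 + 5.23×41 = 346.08 + 473.04 + 214.43 = 1033.55
P = 1032.59 / 1033.55 × 100 = 99.9071
Fisher = √(L × P) = √(96.7250 × 99.9071) = 98.3032

98.30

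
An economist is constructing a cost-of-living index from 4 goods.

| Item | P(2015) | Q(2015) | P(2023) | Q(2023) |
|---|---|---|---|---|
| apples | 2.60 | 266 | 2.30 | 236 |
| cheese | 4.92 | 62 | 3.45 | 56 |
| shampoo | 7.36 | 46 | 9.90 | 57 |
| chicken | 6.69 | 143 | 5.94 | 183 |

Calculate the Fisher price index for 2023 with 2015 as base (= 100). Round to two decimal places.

Laspeyres component (base-period weights):
ΣP(2023)Q(2015) = 2.30×266 + 3.45×62 + 9.90×46 + 5.94×143 = 611.8 + 213.9 + 455.4 + 849.42 = 2130.52
ΣP(2015)Q(2015) = 2.60×266 + 4.92×62 + 7.36×46 + 6.69×143 = 691.6 + 305.04 + 338.56 + 956.67 = 2291.87
L = 2130.52 / 2291.87 × 100 = 92.9599
Paasche component (current-period weights):
ΣP(2023)Q(2023) = 2.30×236 + 3.45×56 + 9.90×57 + 5.94×183 = 542.8 + 193.2 + 564.3 + 1087.02 = 2387.32
ΣP(2015)Q(2023) = 2.60×236 + 4.92×56 + 7.36×57 + 6.69×183 = 613.6 + 275.52 + 419.52 + 1224.27 = 2532.91
P = 2387.32 / 2532.91 × 100 = 94.2521
Fisher = √(L × P) = √(92.9599 × 94.2521) = 93.6038

93.60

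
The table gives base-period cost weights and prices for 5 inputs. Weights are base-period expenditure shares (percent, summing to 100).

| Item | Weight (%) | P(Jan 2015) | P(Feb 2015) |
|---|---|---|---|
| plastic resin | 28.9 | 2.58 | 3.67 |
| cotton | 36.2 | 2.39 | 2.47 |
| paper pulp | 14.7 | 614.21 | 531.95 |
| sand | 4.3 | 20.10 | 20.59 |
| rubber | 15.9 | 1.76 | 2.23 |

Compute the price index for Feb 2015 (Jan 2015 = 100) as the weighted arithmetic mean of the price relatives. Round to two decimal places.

115.80

plastic resin: 28.9 × (3.67/2.58) = 28.9 × 1.422481 = 41.1097
cotton: 36.2 × (2.47/2.39) = 36.2 × 1.033473 = 37.4117
paper pulp: 14.7 × (531.95/614.21) = 14.7 × 0.866072 = 12.7313
sand: 4.3 × (20.59/20.10) = 4.3 × 1.024378 = 4.4048
rubber: 15.9 × (2.23/1.76) = 15.9 × 1.267045 = 20.1460
Index = Σ wᵢ·(p₁ᵢ/p₀ᵢ) = 41.1097 + 37.4117 + 12.7313 + 4.4048 + 20.1460 = 115.8035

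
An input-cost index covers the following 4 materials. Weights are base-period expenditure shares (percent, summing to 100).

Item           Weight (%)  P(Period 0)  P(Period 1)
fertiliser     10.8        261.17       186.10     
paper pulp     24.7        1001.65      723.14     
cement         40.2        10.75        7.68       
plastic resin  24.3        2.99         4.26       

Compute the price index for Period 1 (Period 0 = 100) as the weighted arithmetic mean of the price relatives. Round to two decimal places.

fertiliser: 10.8 × (186.10/261.17) = 10.8 × 0.712563 = 7.6957
paper pulp: 24.7 × (723.14/1001.65) = 24.7 × 0.721949 = 17.8321
cement: 40.2 × (7.68/10.75) = 40.2 × 0.714419 = 28.7196
plastic resin: 24.3 × (4.26/2.99) = 24.3 × 1.424749 = 34.6214
Index = Σ wᵢ·(p₁ᵢ/p₀ᵢ) = 7.6957 + 17.8321 + 28.7196 + 34.6214 = 88.8688

88.87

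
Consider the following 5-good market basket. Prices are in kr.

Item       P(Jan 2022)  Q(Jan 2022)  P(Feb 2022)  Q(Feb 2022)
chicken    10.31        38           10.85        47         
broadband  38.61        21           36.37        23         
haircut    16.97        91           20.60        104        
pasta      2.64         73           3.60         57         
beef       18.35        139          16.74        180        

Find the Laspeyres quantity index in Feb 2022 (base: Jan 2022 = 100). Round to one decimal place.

Laspeyres quantity index uses base-period prices as weights.
ΣP(Jan 2022)·Q(Feb 2022) = 10.31×47 + 38.61×23 + 16.97×104 + 2.64×57 + 18.35×180 = 484.57 + 888.03 + 1764.88 + 150.48 + 3303 = 6590.96
ΣP(Jan 2022)·Q(Jan 2022) = 10.31×38 + 38.61×21 + 16.97×91 + 2.64×73 + 18.35×139 = 391.78 + 810.81 + 1544.27 + 192.72 + 2550.65 = 5490.23
Index = 6590.96 / 5490.23 × 100 = 120.0489

120.0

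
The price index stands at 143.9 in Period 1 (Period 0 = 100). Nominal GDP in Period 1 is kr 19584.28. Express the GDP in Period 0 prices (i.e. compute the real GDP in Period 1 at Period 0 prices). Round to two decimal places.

13609.65

Real = Nominal ÷ (Index/100) = 19584.28 ÷ (143.9/100)
     = 19584.28 ÷ 1.439 = 13609.6456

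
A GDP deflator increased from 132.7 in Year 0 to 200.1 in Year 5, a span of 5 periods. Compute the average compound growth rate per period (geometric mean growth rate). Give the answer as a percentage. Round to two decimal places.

Growth factor = (200.1/132.7)^(1/5) = (1.507913)^(1/5) = 1.085613
Growth rate = 1.085613 − 1 = 0.085613 = 8.5613%

8.56%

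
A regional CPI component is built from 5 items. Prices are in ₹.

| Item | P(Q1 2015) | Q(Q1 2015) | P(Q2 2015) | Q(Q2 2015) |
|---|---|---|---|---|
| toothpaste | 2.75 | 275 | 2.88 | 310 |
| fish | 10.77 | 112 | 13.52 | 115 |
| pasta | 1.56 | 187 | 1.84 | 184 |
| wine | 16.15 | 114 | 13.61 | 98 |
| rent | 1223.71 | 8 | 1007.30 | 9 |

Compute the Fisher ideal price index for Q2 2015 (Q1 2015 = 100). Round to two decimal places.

88.18

Laspeyres component (base-period weights):
ΣP(Q2 2015)Q(Q1 2015) = 2.88×275 + 13.52×112 + 1.84×187 + 13.61×114 + 1007.30×8 = 792 + 1514.24 + 344.08 + 1551.54 + 8058.4 = 12260.26
ΣP(Q1 2015)Q(Q1 2015) = 2.75×275 + 10.77×112 + 1.56×187 + 16.15×114 + 1223.71×8 = 756.25 + 1206.24 + 291.72 + 1841.1 + 9789.68 = 13884.99
L = 12260.26 / 13884.99 × 100 = 88.2987
Paasche component (current-period weights):
ΣP(Q2 2015)Q(Q2 2015) = 2.88×310 + 13.52×115 + 1.84×184 + 13.61×98 + 1007.30×9 = 892.8 + 1554.8 + 338.56 + 1333.78 + 9065.7 = 13185.64
ΣP(Q1 2015)Q(Q2 2015) = 2.75×310 + 10.77×115 + 1.56×184 + 16.15×98 + 1223.71×9 = 852.5 + 1238.55 + 287.04 + 1582.7 + 11013.39 = 14974.18
P = 13185.64 / 14974.18 × 100 = 88.0558
Fisher = √(L × P) = √(88.2987 × 88.0558) = 88.1772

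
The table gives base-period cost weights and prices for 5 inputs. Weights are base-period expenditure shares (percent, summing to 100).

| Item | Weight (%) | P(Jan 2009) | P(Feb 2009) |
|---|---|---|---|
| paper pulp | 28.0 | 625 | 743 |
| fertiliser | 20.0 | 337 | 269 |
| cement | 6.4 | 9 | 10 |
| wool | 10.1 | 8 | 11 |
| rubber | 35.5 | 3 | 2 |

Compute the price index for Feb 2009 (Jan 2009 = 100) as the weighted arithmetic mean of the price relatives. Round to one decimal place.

93.9

paper pulp: 28.0 × (743/625) = 28.0 × 1.188800 = 33.2864
fertiliser: 20.0 × (269/337) = 20.0 × 0.798220 = 15.9644
cement: 6.4 × (10/9) = 6.4 × 1.111111 = 7.1111
wool: 10.1 × (11/8) = 10.1 × 1.375000 = 13.8875
rubber: 35.5 × (2/3) = 35.5 × 0.666667 = 23.6667
Index = Σ wᵢ·(p₁ᵢ/p₀ᵢ) = 33.2864 + 15.9644 + 7.1111 + 13.8875 + 23.6667 = 93.9161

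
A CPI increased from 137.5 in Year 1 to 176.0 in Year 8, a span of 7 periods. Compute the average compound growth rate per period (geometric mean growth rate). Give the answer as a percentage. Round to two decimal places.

3.59%

Growth factor = (176.0/137.5)^(1/7) = (1.280000)^(1/7) = 1.035895
Growth rate = 1.035895 − 1 = 0.035895 = 3.5895%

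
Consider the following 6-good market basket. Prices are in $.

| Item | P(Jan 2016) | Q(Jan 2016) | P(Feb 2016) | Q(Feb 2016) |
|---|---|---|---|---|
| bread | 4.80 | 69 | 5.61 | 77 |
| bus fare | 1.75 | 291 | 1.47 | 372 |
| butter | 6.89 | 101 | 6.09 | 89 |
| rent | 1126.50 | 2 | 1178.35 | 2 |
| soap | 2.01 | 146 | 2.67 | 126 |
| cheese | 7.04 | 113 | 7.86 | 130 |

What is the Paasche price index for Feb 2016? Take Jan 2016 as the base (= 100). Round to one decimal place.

Paasche price index uses current-period quantities as weights.
ΣP(Feb 2016)·Q(Feb 2016) = 5.61×77 + 1.47×372 + 6.09×89 + 1178.35×2 + 2.67×126 + 7.86×130 = 431.97 + 546.84 + 542.01 + 2356.7 + 336.42 + 1021.8 = 5235.74
ΣP(Jan 2016)·Q(Feb 2016) = 4.80×77 + 1.75×372 + 6.89×89 + 1126.50×2 + 2.01×126 + 7.04×130 = 369.6 + 651 + 613.21 + 2253 + 253.26 + 915.2 = 5055.27
Index = 5235.74 / 5055.27 × 100 = 103.5699

103.6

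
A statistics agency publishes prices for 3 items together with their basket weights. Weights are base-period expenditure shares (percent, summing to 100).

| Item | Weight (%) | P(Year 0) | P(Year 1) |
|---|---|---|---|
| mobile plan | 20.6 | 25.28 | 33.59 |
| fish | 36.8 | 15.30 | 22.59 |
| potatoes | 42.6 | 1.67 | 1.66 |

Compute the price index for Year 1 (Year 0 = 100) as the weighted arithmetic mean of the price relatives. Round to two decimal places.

124.05

mobile plan: 20.6 × (33.59/25.28) = 20.6 × 1.328718 = 27.3716
fish: 36.8 × (22.59/15.30) = 36.8 × 1.476471 = 54.3341
potatoes: 42.6 × (1.66/1.67) = 42.6 × 0.994012 = 42.3449
Index = Σ wᵢ·(p₁ᵢ/p₀ᵢ) = 27.3716 + 54.3341 + 42.3449 = 124.0506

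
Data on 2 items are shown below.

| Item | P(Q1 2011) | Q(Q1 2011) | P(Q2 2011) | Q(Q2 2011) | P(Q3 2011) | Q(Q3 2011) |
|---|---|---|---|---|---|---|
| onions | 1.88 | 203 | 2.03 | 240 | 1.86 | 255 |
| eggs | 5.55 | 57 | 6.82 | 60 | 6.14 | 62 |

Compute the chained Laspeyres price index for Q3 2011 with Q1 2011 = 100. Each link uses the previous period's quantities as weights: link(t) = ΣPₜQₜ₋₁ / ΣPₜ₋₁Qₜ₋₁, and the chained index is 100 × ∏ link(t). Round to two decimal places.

104.29

Link Q1 2011→Q2 2011:
ΣP(Q2 2011)Q(Q1 2011) = 2.03×203 + 6.82×57 = 412.09 + 388.74 = 800.83
ΣP(Q1 2011)Q(Q1 2011) = 1.88×203 + 5.55×57 = 381.64 + 316.35 = 697.99
link = 800.83/697.99 = 1.147337
Link Q2 2011→Q3 2011:
ΣP(Q3 2011)Q(Q2 2011) = 1.86×240 + 6.14×60 = 446.4 + 368.4 = 814.8
ΣP(Q2 2011)Q(Q2 2011) = 2.03×240 + 6.82×60 = 487.2 + 409.2 = 896.4
link = 814.8/896.4 = 0.908969
Chained index = 100 × 1.147337 × 0.908969 = 104.2894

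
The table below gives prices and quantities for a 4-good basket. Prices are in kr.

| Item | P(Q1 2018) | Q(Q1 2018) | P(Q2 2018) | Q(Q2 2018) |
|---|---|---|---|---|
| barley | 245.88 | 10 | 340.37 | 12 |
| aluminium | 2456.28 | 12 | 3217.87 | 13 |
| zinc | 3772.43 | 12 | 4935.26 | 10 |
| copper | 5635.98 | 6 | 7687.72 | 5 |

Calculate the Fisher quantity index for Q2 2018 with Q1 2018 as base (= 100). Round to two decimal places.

90.76

Laspeyres component (base-period weights):
ΣP(Q1 2018)Q(Q2 2018) = 245.88×12 + 2456.28×13 + 3772.43×10 + 5635.98×5 = 2950.56 + 31931.64 + 37724.3 + 28179.9 = 100786.4
ΣP(Q1 2018)Q(Q1 2018) = 245.88×10 + 2456.28×12 + 3772.43×12 + 5635.98×6 = 2458.8 + 29475.36 + 45269.16 + 33815.88 = 111019.2
L = 100786.4 / 111019.2 × 100 = 90.7829
Paasche component (current-period weights):
ΣP(Q2 2018)Q(Q2 2018) = 340.37×12 + 3217.87×13 + 4935.26×10 + 7687.72×5 = 4084.44 + 41832.31 + 49352.6 + 38438.6 = 133707.95
ΣP(Q2 2018)Q(Q1 2018) = 340.37×10 + 3217.87×12 + 4935.26×12 + 7687.72×6 = 3403.7 + 38614.44 + 59223.12 + 46126.32 = 147367.58
P = 133707.95 / 147367.58 × 100 = 90.7309
Fisher = √(L × P) = √(90.7829 × 90.7309) = 90.7569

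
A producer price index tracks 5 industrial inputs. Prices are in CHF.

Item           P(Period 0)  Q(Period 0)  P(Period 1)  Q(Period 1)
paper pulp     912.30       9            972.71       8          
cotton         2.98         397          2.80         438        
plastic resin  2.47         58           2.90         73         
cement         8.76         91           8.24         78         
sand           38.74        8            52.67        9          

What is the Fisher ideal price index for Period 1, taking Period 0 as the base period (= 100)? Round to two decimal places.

Laspeyres component (base-period weights):
ΣP(Period 1)Q(Period 0) = 972.71×9 + 2.80×397 + 2.90×58 + 8.24×91 + 52.67×8 = 8754.39 + 1111.6 + 168.2 + 749.84 + 421.36 = 11205.39
ΣP(Period 0)Q(Period 0) = 912.30×9 + 2.98×397 + 2.47×58 + 8.76×91 + 38.74×8 = 8210.7 + 1183.06 + 143.26 + 797.16 + 309.92 = 10644.1
L = 11205.39 / 10644.1 × 100 = 105.2732
Paasche component (current-period weights):
ΣP(Period 1)Q(Period 1) = 972.71×8 + 2.80×438 + 2.90×73 + 8.24×78 + 52.67×9 = 7781.68 + 1226.4 + 211.7 + 642.72 + 474.03 = 10336.53
ΣP(Period 0)Q(Period 1) = 912.30×8 + 2.98×438 + 2.47×73 + 8.76×78 + 38.74×9 = 7298.4 + 1305.24 + 180.31 + 683.28 + 348.66 = 9815.89
P = 10336.53 / 9815.89 × 100 = 105.3041
Fisher = √(L × P) = √(105.2732 × 105.3041) = 105.2887

105.29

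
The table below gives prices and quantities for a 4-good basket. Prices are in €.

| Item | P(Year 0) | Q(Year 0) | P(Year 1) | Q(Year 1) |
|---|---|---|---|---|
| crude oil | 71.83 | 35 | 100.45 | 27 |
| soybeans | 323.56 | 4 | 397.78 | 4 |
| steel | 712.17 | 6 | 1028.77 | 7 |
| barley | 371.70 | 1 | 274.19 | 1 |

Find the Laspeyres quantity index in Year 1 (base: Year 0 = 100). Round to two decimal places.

101.63

Laspeyres quantity index uses base-period prices as weights.
ΣP(Year 0)·Q(Year 1) = 71.83×27 + 323.56×4 + 712.17×7 + 371.70×1 = 1939.41 + 1294.24 + 4985.19 + 371.7 = 8590.54
ΣP(Year 0)·Q(Year 0) = 71.83×35 + 323.56×4 + 712.17×6 + 371.70×1 = 2514.05 + 1294.24 + 4273.02 + 371.7 = 8453.01
Index = 8590.54 / 8453.01 × 100 = 101.6270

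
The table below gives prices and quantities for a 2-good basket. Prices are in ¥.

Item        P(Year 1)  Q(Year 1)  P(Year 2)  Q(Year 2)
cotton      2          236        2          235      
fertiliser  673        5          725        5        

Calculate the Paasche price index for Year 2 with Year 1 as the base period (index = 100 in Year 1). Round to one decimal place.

Paasche price index uses current-period quantities as weights.
ΣP(Year 2)·Q(Year 2) = 2×235 + 725×5 = 470 + 3625 = 4095
ΣP(Year 1)·Q(Year 2) = 2×235 + 673×5 = 470 + 3365 = 3835
Index = 4095 / 3835 × 100 = 106.7797

106.8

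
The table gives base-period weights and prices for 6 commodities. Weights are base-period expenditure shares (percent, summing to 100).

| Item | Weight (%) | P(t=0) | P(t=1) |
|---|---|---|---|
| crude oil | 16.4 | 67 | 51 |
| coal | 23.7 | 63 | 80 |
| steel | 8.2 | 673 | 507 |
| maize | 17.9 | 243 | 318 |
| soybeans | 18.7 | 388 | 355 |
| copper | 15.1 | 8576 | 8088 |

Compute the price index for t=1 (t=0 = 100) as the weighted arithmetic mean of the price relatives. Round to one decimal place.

crude oil: 16.4 × (51/67) = 16.4 × 0.761194 = 12.4836
coal: 23.7 × (80/63) = 23.7 × 1.269841 = 30.0952
steel: 8.2 × (507/673) = 8.2 × 0.753343 = 6.1774
maize: 17.9 × (318/243) = 17.9 × 1.308642 = 23.4247
soybeans: 18.7 × (355/388) = 18.7 × 0.914948 = 17.1095
copper: 15.1 × (8088/8576) = 15.1 × 0.943097 = 14.2408
Index = Σ wᵢ·(p₁ᵢ/p₀ᵢ) = 12.4836 + 30.0952 + 6.1774 + 23.4247 + 17.1095 + 14.2408 = 103.5312

103.5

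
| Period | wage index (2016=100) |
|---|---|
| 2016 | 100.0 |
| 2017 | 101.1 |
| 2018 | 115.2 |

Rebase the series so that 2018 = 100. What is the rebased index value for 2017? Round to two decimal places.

Rebased(2017) = 101.1 / 115.2 × 100 = 87.7604

87.76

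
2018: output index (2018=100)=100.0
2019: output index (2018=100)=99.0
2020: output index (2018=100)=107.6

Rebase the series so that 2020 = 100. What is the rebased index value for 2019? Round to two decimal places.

Rebased(2019) = 99.0 / 107.6 × 100 = 92.0074

92.01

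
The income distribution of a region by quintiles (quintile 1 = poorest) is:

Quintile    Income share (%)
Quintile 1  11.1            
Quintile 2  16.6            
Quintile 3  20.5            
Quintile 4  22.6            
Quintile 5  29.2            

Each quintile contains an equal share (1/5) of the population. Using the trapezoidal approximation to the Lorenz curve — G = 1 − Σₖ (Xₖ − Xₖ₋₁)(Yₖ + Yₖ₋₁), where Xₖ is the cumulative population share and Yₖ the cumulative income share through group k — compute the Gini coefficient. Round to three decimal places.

Cumulative income shares Yₖ: 0.1110, 0.2770, 0.4820, 0.7080, 1.0000
Σ (Xₖ−Xₖ₋₁)(Yₖ+Yₖ₋₁) = (1/5)(0.1110+0.0000) + (1/5)(0.2770+0.1110) + (1/5)(0.4820+0.2770) + (1/5)(0.7080+0.4820) + (1/5)(1.0000+0.7080)
  = 0.0222 + 0.0776 + 0.1518 + 0.2380 + 0.3416 = 0.8312
G = 1 − 0.8312 = 0.1688

0.169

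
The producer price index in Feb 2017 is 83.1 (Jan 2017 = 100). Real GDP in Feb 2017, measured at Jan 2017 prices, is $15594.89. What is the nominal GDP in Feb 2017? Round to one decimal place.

Nominal = Real × (Index/100) = 15594.89 × (83.1/100)
        = 15594.89 × 0.831 = 12959.3536

12959.4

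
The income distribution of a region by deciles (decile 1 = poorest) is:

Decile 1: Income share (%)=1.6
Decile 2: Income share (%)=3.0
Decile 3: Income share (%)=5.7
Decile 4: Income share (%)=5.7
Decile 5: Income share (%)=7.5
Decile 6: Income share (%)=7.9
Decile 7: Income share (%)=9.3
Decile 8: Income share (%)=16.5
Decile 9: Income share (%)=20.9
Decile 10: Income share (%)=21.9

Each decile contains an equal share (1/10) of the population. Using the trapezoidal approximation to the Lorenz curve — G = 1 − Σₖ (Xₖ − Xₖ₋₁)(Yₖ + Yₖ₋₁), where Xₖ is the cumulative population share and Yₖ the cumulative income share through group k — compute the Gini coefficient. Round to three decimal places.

0.373

Cumulative income shares Yₖ: 0.0160, 0.0460, 0.1030, 0.1600, 0.2350, 0.3140, 0.4070, 0.5720, 0.7810, 1.0000
Σ (Xₖ−Xₖ₋₁)(Yₖ+Yₖ₋₁) = (1/10)(0.0160+0.0000) + (1/10)(0.0460+0.0160) + (1/10)(0.1030+0.0460) + (1/10)(0.1600+0.1030) + (1/10)(0.2350+0.1600) + (1/10)(0.3140+0.2350) + (1/10)(0.4070+0.3140) + (1/10)(0.5720+0.4070) + (1/10)(0.7810+0.5720) + (1/10)(1.0000+0.7810)
  = 0.0016 + 0.0062 + 0.0149 + 0.0263 + 0.0395 + 0.0549 + 0.0721 + 0.0979 + 0.1353 + 0.1781 = 0.6268
G = 1 − 0.6268 = 0.3732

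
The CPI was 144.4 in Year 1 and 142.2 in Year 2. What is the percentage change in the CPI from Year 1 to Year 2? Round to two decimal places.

Change = (142.2 − 144.4) / 144.4 × 100
       = -2.2 / 144.4 × 100 = -1.5235%

-1.52%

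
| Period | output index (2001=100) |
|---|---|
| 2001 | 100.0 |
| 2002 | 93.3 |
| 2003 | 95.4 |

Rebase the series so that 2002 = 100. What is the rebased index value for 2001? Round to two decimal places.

107.18

Rebased(2001) = 100.0 / 93.3 × 100 = 107.1811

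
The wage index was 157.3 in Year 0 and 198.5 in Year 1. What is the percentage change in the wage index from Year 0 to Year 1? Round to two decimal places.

26.19%

Change = (198.5 − 157.3) / 157.3 × 100
       = 41.2 / 157.3 × 100 = 26.1920%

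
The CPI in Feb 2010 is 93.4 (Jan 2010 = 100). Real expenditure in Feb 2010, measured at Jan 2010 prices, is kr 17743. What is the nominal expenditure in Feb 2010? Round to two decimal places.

Nominal = Real × (Index/100) = 17743 × (93.4/100)
        = 17743 × 0.934 = 16571.9620

16571.96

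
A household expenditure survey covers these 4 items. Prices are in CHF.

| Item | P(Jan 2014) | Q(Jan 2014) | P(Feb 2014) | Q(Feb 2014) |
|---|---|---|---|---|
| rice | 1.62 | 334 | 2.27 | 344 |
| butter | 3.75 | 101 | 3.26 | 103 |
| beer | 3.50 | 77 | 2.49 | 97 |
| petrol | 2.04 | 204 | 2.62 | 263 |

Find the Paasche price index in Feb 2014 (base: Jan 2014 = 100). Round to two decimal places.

112.51

Paasche price index uses current-period quantities as weights.
ΣP(Feb 2014)·Q(Feb 2014) = 2.27×344 + 3.26×103 + 2.49×97 + 2.62×263 = 780.88 + 335.78 + 241.53 + 689.06 = 2047.25
ΣP(Jan 2014)·Q(Feb 2014) = 1.62×344 + 3.75×103 + 3.50×97 + 2.04×263 = 557.28 + 386.25 + 339.5 + 536.52 = 1819.55
Index = 2047.25 / 1819.55 × 100 = 112.5141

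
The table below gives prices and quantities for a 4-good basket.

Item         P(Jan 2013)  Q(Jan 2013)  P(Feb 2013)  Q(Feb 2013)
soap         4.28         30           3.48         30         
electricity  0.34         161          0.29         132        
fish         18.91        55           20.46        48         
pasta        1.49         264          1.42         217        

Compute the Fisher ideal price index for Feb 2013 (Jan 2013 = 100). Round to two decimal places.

102.09

Laspeyres component (base-period weights):
ΣP(Feb 2013)Q(Jan 2013) = 3.48×30 + 0.29×161 + 20.46×55 + 1.42×264 = 104.4 + 46.69 + 1125.3 + 374.88 = 1651.27
ΣP(Jan 2013)Q(Jan 2013) = 4.28×30 + 0.34×161 + 18.91×55 + 1.49×264 = 128.4 + 54.74 + 1040.05 + 393.36 = 1616.55
L = 1651.27 / 1616.55 × 100 = 102.1478
Paasche component (current-period weights):
ΣP(Feb 2013)Q(Feb 2013) = 3.48×30 + 0.29×132 + 20.46×48 + 1.42×217 = 104.4 + 38.28 + 982.08 + 308.14 = 1432.9
ΣP(Jan 2013)Q(Feb 2013) = 4.28×30 + 0.34×132 + 18.91×48 + 1.49×217 = 128.4 + 44.88 + 907.68 + 323.33 = 1404.29
P = 1432.9 / 1404.29 × 100 = 102.0373
Fisher = √(L × P) = √(102.1478 × 102.0373) = 102.0925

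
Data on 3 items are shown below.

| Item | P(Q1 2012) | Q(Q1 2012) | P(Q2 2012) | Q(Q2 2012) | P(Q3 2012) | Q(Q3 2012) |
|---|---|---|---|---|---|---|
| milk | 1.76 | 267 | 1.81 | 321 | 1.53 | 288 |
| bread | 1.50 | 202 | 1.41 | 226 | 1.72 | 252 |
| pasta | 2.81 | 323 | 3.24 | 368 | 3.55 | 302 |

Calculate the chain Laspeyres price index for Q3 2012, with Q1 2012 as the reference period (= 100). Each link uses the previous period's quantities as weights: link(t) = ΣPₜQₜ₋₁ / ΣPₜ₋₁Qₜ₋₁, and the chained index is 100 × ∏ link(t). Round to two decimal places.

Link Q1 2012→Q2 2012:
ΣP(Q2 2012)Q(Q1 2012) = 1.81×267 + 1.41×202 + 3.24×323 = 483.27 + 284.82 + 1046.52 = 1814.61
ΣP(Q1 2012)Q(Q1 2012) = 1.76×267 + 1.50×202 + 2.81×323 = 469.92 + 303 + 907.63 = 1680.55
link = 1814.61/1680.55 = 1.079772
Link Q2 2012→Q3 2012:
ΣP(Q3 2012)Q(Q2 2012) = 1.53×321 + 1.72×226 + 3.55×368 = 491.13 + 388.72 + 1306.4 = 2186.25
ΣP(Q2 2012)Q(Q2 2012) = 1.81×321 + 1.41×226 + 3.24×368 = 581.01 + 318.66 + 1192.32 = 2091.99
link = 2186.25/2091.99 = 1.045058
Chained index = 100 × 1.079772 × 1.045058 = 112.8423

112.84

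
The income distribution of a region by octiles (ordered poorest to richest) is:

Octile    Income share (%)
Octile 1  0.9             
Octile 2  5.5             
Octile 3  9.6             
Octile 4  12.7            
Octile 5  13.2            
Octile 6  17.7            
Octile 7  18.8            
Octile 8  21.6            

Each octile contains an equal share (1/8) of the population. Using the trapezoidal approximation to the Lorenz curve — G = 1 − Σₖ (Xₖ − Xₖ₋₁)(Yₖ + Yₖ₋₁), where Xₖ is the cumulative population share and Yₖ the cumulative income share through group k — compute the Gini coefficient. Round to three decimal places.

Cumulative income shares Yₖ: 0.0090, 0.0640, 0.1600, 0.2870, 0.4190, 0.5960, 0.7840, 1.0000
Σ (Xₖ−Xₖ₋₁)(Yₖ+Yₖ₋₁) = (1/8)(0.0090+0.0000) + (1/8)(0.0640+0.0090) + (1/8)(0.1600+0.0640) + (1/8)(0.2870+0.1600) + (1/8)(0.4190+0.2870) + (1/8)(0.5960+0.4190) + (1/8)(0.7840+0.5960) + (1/8)(1.0000+0.7840)
  = 0.0011 + 0.0091 + 0.0280 + 0.0559 + 0.0883 + 0.1269 + 0.1725 + 0.2230 = 0.7048
G = 1 − 0.7048 = 0.2952

0.295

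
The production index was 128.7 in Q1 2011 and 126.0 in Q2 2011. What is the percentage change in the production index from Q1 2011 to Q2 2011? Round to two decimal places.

Change = (126.0 − 128.7) / 128.7 × 100
       = -2.7 / 128.7 × 100 = -2.0979%

-2.10%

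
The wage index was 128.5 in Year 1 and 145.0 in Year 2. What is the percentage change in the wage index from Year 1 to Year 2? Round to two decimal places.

Change = (145.0 − 128.5) / 128.5 × 100
       = 16.5 / 128.5 × 100 = 12.8405%

12.84%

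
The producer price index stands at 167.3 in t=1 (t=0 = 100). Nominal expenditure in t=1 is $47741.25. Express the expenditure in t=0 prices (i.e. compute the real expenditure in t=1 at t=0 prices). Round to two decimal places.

28536.31

Real = Nominal ÷ (Index/100) = 47741.25 ÷ (167.3/100)
     = 47741.25 ÷ 1.673 = 28536.3120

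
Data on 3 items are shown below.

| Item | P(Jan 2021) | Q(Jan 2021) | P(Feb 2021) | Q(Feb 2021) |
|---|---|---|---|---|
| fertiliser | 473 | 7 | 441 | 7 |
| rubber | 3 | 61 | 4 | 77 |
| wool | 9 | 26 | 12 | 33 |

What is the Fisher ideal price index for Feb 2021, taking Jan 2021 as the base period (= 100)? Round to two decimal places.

98.23

Laspeyres component (base-period weights):
ΣP(Feb 2021)Q(Jan 2021) = 441×7 + 4×61 + 12×26 = 3087 + 244 + 312 = 3643
ΣP(Jan 2021)Q(Jan 2021) = 473×7 + 3×61 + 9×26 = 3311 + 183 + 234 = 3728
L = 3643 / 3728 × 100 = 97.7200
Paasche component (current-period weights):
ΣP(Feb 2021)Q(Feb 2021) = 441×7 + 4×77 + 12×33 = 3087 + 308 + 396 = 3791
ΣP(Jan 2021)Q(Feb 2021) = 473×7 + 3×77 + 9×33 = 3311 + 231 + 297 = 3839
P = 3791 / 3839 × 100 = 98.7497
Fisher = √(L × P) = √(97.7200 × 98.7497) = 98.2335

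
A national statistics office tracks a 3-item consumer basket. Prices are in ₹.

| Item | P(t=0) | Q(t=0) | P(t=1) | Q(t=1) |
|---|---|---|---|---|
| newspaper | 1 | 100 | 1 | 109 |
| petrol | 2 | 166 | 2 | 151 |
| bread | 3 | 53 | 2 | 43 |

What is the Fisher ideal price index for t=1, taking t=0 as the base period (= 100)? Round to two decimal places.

Laspeyres component (base-period weights):
ΣP(t=1)Q(t=0) = 1×100 + 2×166 + 2×53 = 100 + 332 + 106 = 538
ΣP(t=0)Q(t=0) = 1×100 + 2×166 + 3×53 = 100 + 332 + 159 = 591
L = 538 / 591 × 100 = 91.0321
Paasche component (current-period weights):
ΣP(t=1)Q(t=1) = 1×109 + 2×151 + 2×43 = 109 + 302 + 86 = 497
ΣP(t=0)Q(t=1) = 1×109 + 2×151 + 3×43 = 109 + 302 + 129 = 540
P = 497 / 540 × 100 = 92.0370
Fisher = √(L × P) = √(91.0321 × 92.0370) = 91.5332

91.53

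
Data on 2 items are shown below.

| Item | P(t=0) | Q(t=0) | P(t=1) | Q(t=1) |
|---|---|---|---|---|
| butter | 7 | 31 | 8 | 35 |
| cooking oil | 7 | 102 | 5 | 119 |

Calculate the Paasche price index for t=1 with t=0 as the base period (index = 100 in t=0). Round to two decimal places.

Paasche price index uses current-period quantities as weights.
ΣP(t=1)·Q(t=1) = 8×35 + 5×119 = 280 + 595 = 875
ΣP(t=0)·Q(t=1) = 7×35 + 7×119 = 245 + 833 = 1078
Index = 875 / 1078 × 100 = 81.1688

81.17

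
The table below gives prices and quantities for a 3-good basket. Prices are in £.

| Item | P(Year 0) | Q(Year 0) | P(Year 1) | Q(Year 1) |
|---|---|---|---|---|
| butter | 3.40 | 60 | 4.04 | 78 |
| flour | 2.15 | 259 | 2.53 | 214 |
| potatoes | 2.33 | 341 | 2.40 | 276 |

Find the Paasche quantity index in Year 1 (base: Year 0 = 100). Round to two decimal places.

88.51

Paasche quantity index uses current-period prices as weights.
ΣP(Year 1)·Q(Year 1) = 4.04×78 + 2.53×214 + 2.40×276 = 315.12 + 541.42 + 662.4 = 1518.94
ΣP(Year 1)·Q(Year 0) = 4.04×60 + 2.53×259 + 2.40×341 = 242.4 + 655.27 + 818.4 = 1716.07
Index = 1518.94 / 1716.07 × 100 = 88.5127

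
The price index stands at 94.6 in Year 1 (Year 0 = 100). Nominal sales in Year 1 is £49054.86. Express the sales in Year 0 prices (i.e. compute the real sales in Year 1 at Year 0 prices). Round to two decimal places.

Real = Nominal ÷ (Index/100) = 49054.86 ÷ (94.6/100)
     = 49054.86 ÷ 0.946 = 51855.0317

51855.03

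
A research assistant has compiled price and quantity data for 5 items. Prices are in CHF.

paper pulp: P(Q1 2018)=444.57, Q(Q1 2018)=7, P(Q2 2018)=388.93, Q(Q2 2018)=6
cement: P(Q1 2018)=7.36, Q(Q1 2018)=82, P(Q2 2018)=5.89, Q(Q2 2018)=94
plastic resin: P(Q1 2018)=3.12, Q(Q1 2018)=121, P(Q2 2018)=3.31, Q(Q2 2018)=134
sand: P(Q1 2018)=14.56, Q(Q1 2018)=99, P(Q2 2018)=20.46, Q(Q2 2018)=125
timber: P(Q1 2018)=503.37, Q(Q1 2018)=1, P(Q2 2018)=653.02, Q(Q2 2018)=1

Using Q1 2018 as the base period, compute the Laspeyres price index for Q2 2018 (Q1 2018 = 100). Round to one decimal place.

104.1

Laspeyres price index uses base-period quantities as weights.
ΣP(Q2 2018)·Q(Q1 2018) = 388.93×7 + 5.89×82 + 3.31×121 + 20.46×99 + 653.02×1 = 2722.51 + 482.98 + 400.51 + 2025.54 + 653.02 = 6284.56
ΣP(Q1 2018)·Q(Q1 2018) = 444.57×7 + 7.36×82 + 3.12×121 + 14.56×99 + 503.37×1 = 3111.99 + 603.52 + 377.52 + 1441.44 + 503.37 = 6037.84
Index = 6284.56 / 6037.84 × 100 = 104.0862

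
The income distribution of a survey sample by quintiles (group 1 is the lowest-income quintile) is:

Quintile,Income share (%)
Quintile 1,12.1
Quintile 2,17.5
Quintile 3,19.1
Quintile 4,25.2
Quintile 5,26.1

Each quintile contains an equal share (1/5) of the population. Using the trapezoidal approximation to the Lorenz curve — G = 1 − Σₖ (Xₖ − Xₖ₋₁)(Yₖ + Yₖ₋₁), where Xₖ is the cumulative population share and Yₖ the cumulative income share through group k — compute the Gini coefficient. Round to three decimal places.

0.143

Cumulative income shares Yₖ: 0.1210, 0.2960, 0.4870, 0.7390, 1.0000
Σ (Xₖ−Xₖ₋₁)(Yₖ+Yₖ₋₁) = (1/5)(0.1210+0.0000) + (1/5)(0.2960+0.1210) + (1/5)(0.4870+0.2960) + (1/5)(0.7390+0.4870) + (1/5)(1.0000+0.7390)
  = 0.0242 + 0.0834 + 0.1566 + 0.2452 + 0.3478 = 0.8572
G = 1 − 0.8572 = 0.1428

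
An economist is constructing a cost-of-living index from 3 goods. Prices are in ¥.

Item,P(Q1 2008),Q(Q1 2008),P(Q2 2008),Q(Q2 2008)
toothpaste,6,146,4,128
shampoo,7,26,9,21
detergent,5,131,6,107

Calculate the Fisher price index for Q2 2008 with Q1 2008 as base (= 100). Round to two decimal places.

93.13

Laspeyres component (base-period weights):
ΣP(Q2 2008)Q(Q1 2008) = 4×146 + 9×26 + 6×131 = 584 + 234 + 786 = 1604
ΣP(Q1 2008)Q(Q1 2008) = 6×146 + 7×26 + 5×131 = 876 + 182 + 655 = 1713
L = 1604 / 1713 × 100 = 93.6369
Paasche component (current-period weights):
ΣP(Q2 2008)Q(Q2 2008) = 4×128 + 9×21 + 6×107 = 512 + 189 + 642 = 1343
ΣP(Q1 2008)Q(Q2 2008) = 6×128 + 7×21 + 5×107 = 768 + 147 + 535 = 1450
P = 1343 / 1450 × 100 = 92.6207
Fisher = √(L × P) = √(93.6369 × 92.6207) = 93.1274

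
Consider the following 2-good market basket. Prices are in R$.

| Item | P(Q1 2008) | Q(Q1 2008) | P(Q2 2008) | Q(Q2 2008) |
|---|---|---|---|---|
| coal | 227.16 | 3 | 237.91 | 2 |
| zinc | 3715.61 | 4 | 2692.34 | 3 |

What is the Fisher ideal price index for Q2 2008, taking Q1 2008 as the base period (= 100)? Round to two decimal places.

73.80

Laspeyres component (base-period weights):
ΣP(Q2 2008)Q(Q1 2008) = 237.91×3 + 2692.34×4 = 713.73 + 10769.36 = 11483.09
ΣP(Q1 2008)Q(Q1 2008) = 227.16×3 + 3715.61×4 = 681.48 + 14862.44 = 15543.92
L = 11483.09 / 15543.92 × 100 = 73.8751
Paasche component (current-period weights):
ΣP(Q2 2008)Q(Q2 2008) = 237.91×2 + 2692.34×3 = 475.82 + 8077.02 = 8552.84
ΣP(Q1 2008)Q(Q2 2008) = 227.16×2 + 3715.61×3 = 454.32 + 11146.83 = 11601.15
P = 8552.84 / 11601.15 × 100 = 73.7241
Fisher = √(L × P) = √(73.8751 × 73.7241) = 73.7996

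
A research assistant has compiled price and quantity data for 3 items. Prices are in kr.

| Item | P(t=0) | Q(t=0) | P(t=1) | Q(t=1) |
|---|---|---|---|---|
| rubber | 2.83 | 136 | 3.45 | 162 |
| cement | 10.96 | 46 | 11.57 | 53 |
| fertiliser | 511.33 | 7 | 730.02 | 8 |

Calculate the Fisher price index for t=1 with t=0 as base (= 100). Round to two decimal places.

Laspeyres component (base-period weights):
ΣP(t=1)Q(t=0) = 3.45×136 + 11.57×46 + 730.02×7 = 469.2 + 532.22 + 5110.14 = 6111.56
ΣP(t=0)Q(t=0) = 2.83×136 + 10.96×46 + 511.33×7 = 384.88 + 504.16 + 3579.31 = 4468.35
L = 6111.56 / 4468.35 × 100 = 136.7744
Paasche component (current-period weights):
ΣP(t=1)Q(t=1) = 3.45×162 + 11.57×53 + 730.02×8 = 558.9 + 613.21 + 5840.16 = 7012.27
ΣP(t=0)Q(t=1) = 2.83×162 + 10.96×53 + 511.33×8 = 458.46 + 580.88 + 4090.64 = 5129.98
P = 7012.27 / 5129.98 × 100 = 136.6920
Fisher = √(L × P) = √(136.7744 × 136.6920) = 136.7332

136.73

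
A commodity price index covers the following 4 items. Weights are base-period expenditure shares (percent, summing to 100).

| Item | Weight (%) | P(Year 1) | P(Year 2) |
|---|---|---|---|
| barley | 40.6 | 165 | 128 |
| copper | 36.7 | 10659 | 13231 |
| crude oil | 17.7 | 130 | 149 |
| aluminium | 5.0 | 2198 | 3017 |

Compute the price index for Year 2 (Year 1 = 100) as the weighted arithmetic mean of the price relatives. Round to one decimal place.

104.2

barley: 40.6 × (128/165) = 40.6 × 0.775758 = 31.4958
copper: 36.7 × (13231/10659) = 36.7 × 1.241298 = 45.5557
crude oil: 17.7 × (149/130) = 17.7 × 1.146154 = 20.2869
aluminium: 5.0 × (3017/2198) = 5.0 × 1.372611 = 6.8631
Index = Σ wᵢ·(p₁ᵢ/p₀ᵢ) = 31.4958 + 45.5557 + 20.2869 + 6.8631 = 104.2014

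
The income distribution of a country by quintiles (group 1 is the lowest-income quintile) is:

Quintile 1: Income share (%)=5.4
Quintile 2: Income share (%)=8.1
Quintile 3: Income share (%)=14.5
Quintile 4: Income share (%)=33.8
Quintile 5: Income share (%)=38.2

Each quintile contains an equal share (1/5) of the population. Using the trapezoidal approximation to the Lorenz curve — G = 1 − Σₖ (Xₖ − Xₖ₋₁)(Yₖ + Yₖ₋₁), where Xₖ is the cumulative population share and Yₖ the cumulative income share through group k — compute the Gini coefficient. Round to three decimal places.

Cumulative income shares Yₖ: 0.0540, 0.1350, 0.2800, 0.6180, 1.0000
Σ (Xₖ−Xₖ₋₁)(Yₖ+Yₖ₋₁) = (1/5)(0.0540+0.0000) + (1/5)(0.1350+0.0540) + (1/5)(0.2800+0.1350) + (1/5)(0.6180+0.2800) + (1/5)(1.0000+0.6180)
  = 0.0108 + 0.0378 + 0.0830 + 0.1796 + 0.3236 = 0.6348
G = 1 − 0.6348 = 0.3652

0.365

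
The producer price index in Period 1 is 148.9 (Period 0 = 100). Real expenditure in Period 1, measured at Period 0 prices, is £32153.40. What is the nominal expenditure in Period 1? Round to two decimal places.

47876.41

Nominal = Real × (Index/100) = 32153.40 × (148.9/100)
        = 32153.40 × 1.489 = 47876.4126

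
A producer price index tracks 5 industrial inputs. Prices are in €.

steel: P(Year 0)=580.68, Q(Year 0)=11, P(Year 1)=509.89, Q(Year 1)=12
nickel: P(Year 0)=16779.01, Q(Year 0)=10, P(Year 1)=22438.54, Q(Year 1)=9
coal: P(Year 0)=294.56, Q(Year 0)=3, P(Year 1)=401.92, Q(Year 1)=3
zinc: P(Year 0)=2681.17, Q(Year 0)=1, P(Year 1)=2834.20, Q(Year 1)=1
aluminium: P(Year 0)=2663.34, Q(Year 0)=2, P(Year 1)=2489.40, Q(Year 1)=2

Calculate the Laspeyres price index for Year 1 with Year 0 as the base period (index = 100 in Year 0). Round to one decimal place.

Laspeyres price index uses base-period quantities as weights.
ΣP(Year 1)·Q(Year 0) = 509.89×11 + 22438.54×10 + 401.92×3 + 2834.20×1 + 2489.40×2 = 5608.79 + 224385.4 + 1205.76 + 2834.2 + 4978.8 = 239012.95
ΣP(Year 0)·Q(Year 0) = 580.68×11 + 16779.01×10 + 294.56×3 + 2681.17×1 + 2663.34×2 = 6387.48 + 167790.1 + 883.68 + 2681.17 + 5326.68 = 183069.11
Index = 239012.95 / 183069.11 × 100 = 130.5589

130.6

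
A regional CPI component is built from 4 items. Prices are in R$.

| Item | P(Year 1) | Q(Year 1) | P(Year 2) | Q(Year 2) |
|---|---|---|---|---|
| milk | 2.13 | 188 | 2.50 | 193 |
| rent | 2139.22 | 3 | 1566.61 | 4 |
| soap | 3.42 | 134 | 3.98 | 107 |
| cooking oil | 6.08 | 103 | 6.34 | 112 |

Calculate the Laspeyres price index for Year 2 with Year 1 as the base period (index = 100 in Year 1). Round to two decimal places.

80.43

Laspeyres price index uses base-period quantities as weights.
ΣP(Year 2)·Q(Year 1) = 2.50×188 + 1566.61×3 + 3.98×134 + 6.34×103 = 470 + 4699.83 + 533.32 + 653.02 = 6356.17
ΣP(Year 1)·Q(Year 1) = 2.13×188 + 2139.22×3 + 3.42×134 + 6.08×103 = 400.44 + 6417.66 + 458.28 + 626.24 = 7902.62
Index = 6356.17 / 7902.62 × 100 = 80.4312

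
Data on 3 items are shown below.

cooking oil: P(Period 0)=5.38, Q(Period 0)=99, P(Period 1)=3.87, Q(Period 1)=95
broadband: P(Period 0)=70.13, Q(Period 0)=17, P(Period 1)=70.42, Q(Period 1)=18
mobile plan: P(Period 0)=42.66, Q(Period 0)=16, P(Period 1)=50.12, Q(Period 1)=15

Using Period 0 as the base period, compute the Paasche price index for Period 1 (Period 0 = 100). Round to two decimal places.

98.91

Paasche price index uses current-period quantities as weights.
ΣP(Period 1)·Q(Period 1) = 3.87×95 + 70.42×18 + 50.12×15 = 367.65 + 1267.56 + 751.8 = 2387.01
ΣP(Period 0)·Q(Period 1) = 5.38×95 + 70.13×18 + 42.66×15 = 511.1 + 1262.34 + 639.9 = 2413.34
Index = 2387.01 / 2413.34 × 100 = 98.9090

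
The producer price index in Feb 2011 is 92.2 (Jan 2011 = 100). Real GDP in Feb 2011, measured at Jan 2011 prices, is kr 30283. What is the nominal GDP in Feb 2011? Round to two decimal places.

Nominal = Real × (Index/100) = 30283 × (92.2/100)
        = 30283 × 0.922 = 27920.9260

27920.93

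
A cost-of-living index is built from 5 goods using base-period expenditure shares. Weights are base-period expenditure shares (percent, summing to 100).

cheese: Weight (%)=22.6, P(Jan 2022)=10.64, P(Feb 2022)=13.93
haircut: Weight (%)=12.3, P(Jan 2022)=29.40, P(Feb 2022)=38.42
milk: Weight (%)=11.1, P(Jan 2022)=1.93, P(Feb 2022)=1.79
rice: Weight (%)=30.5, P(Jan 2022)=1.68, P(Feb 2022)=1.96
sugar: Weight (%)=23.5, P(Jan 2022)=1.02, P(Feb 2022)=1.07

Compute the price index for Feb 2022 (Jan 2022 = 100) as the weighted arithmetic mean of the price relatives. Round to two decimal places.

116.19

cheese: 22.6 × (13.93/10.64) = 22.6 × 1.309211 = 29.5882
haircut: 12.3 × (38.42/29.40) = 12.3 × 1.306803 = 16.0737
milk: 11.1 × (1.79/1.93) = 11.1 × 0.927461 = 10.2948
rice: 30.5 × (1.96/1.68) = 30.5 × 1.166667 = 35.5833
sugar: 23.5 × (1.07/1.02) = 23.5 × 1.049020 = 24.6520
Index = Σ wᵢ·(p₁ᵢ/p₀ᵢ) = 29.5882 + 16.0737 + 10.2948 + 35.5833 + 24.6520 = 116.1919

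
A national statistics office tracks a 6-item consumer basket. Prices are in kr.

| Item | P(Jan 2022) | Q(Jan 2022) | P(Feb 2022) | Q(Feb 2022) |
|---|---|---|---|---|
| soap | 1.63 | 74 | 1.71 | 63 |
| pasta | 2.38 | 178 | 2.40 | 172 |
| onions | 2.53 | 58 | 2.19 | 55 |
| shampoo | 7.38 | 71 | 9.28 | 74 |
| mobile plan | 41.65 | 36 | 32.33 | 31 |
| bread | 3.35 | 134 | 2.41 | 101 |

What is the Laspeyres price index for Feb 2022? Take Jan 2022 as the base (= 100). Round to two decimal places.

Laspeyres price index uses base-period quantities as weights.
ΣP(Feb 2022)·Q(Jan 2022) = 1.71×74 + 2.40×178 + 2.19×58 + 9.28×71 + 32.33×36 + 2.41×134 = 126.54 + 427.2 + 127.02 + 658.88 + 1163.88 + 322.94 = 2826.46
ΣP(Jan 2022)·Q(Jan 2022) = 1.63×74 + 2.38×178 + 2.53×58 + 7.38×71 + 41.65×36 + 3.35×134 = 120.62 + 423.64 + 146.74 + 523.98 + 1499.4 + 448.9 = 3163.28
Index = 2826.46 / 3163.28 × 100 = 89.3522

89.35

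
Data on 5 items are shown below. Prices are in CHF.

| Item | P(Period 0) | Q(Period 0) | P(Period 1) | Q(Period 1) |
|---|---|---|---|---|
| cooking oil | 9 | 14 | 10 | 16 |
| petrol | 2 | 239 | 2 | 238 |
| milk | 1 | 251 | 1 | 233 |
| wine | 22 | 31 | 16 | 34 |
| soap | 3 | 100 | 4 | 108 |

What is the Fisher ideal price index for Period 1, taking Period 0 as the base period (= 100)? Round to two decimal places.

Laspeyres component (base-period weights):
ΣP(Period 1)Q(Period 0) = 10×14 + 2×239 + 1×251 + 16×31 + 4×100 = 140 + 478 + 251 + 496 + 400 = 1765
ΣP(Period 0)Q(Period 0) = 9×14 + 2×239 + 1×251 + 22×31 + 3×100 = 126 + 478 + 251 + 682 + 300 = 1837
L = 1765 / 1837 × 100 = 96.0806
Paasche component (current-period weights):
ΣP(Period 1)Q(Period 1) = 10×16 + 2×238 + 1×233 + 16×34 + 4×108 = 160 + 476 + 233 + 544 + 432 = 1845
ΣP(Period 0)Q(Period 1) = 9×16 + 2×238 + 1×233 + 22×34 + 3×108 = 144 + 476 + 233 + 748 + 324 = 1925
P = 1845 / 1925 × 100 = 95.8442
Fisher = √(L × P) = √(96.0806 × 95.8442) = 95.9623

95.96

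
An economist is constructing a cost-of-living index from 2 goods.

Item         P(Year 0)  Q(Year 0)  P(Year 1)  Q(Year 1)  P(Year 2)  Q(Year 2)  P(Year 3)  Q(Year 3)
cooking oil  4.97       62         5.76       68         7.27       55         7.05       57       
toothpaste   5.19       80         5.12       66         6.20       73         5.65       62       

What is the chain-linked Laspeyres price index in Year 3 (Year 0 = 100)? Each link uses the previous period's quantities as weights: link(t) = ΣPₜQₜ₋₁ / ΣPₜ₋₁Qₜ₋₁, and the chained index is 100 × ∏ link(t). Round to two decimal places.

Link Year 0→Year 1:
ΣP(Year 1)Q(Year 0) = 5.76×62 + 5.12×80 = 357.12 + 409.6 = 766.72
ΣP(Year 0)Q(Year 0) = 4.97×62 + 5.19×80 = 308.14 + 415.2 = 723.34
link = 766.72/723.34 = 1.059972
Link Year 1→Year 2:
ΣP(Year 2)Q(Year 1) = 7.27×68 + 6.20×66 = 494.36 + 409.2 = 903.56
ΣP(Year 1)Q(Year 1) = 5.76×68 + 5.12×66 = 391.68 + 337.92 = 729.6
link = 903.56/729.6 = 1.238432
Link Year 2→Year 3:
ΣP(Year 3)Q(Year 2) = 7.05×55 + 5.65×73 = 387.75 + 412.45 = 800.2
ΣP(Year 2)Q(Year 2) = 7.27×55 + 6.20×73 = 399.85 + 452.6 = 852.45
link = 800.2/852.45 = 0.938706
Chained index = 100 × 1.059972 × 1.238432 × 0.938706 = 123.2242

123.22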